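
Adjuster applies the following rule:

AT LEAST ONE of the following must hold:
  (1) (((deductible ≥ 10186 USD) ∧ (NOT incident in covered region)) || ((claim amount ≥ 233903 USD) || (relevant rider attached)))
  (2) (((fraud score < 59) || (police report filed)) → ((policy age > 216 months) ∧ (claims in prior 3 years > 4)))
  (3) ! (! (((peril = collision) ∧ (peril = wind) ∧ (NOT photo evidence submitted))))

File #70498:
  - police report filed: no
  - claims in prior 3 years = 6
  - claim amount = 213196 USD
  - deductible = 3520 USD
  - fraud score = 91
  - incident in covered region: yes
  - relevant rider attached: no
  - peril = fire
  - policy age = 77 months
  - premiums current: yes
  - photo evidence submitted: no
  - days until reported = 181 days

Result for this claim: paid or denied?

Paid

Atomic conditions:
  deductible ≥ 10186 USD: 3520 ≥ 10186 is false
  NOT incident in covered region: yes → false
  claim amount ≥ 233903 USD: 213196 ≥ 233903 is false
  relevant rider attached: no → false
  fraud score < 59: 91 < 59 is false
  police report filed: no → false
  policy age > 216 months: 77 > 216 is false
  claims in prior 3 years > 4: 6 > 4 is true
  peril = collision: fire == collision is false
  peril = wind: fire == wind is false
  NOT photo evidence submitted: no → true
Combine:
[1.1] false AND false = false
[1.2] false OR false = false
[1] false OR false = false
[2.1] false OR false = false
[2.2] false AND true = false
[2] false → false (antecedent false ⇒ implication holds) = true
[3.1.1] false AND false AND true = false
[3.1] NOT false = true
[3] NOT true = false
[root] false OR true OR false = true
Overall: true → paid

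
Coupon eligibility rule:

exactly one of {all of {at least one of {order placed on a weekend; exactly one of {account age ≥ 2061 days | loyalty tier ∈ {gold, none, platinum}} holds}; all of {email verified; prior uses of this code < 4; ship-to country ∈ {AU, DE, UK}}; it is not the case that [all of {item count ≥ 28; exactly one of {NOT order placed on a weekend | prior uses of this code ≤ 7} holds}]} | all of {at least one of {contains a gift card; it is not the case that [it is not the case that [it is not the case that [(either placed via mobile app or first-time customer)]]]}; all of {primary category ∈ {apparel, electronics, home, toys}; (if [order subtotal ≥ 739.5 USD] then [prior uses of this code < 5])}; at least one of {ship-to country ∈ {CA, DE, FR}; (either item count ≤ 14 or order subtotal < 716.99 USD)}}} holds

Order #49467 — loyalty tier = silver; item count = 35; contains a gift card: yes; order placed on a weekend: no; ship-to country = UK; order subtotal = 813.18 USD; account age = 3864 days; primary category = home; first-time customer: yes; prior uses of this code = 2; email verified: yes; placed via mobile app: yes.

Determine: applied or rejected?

Atomic conditions:
  order placed on a weekend: no → false
  account age ≥ 2061 days: 3864 ≥ 2061 is true
  loyalty tier ∈ {gold, none, platinum}: silver is not in the set → false
  email verified: yes → true
  prior uses of this code < 4: 2 < 4 is true
  ship-to country ∈ {AU, DE, UK}: UK is in the set → true
  item count ≥ 28: 35 ≥ 28 is true
  NOT order placed on a weekend: no → true
  prior uses of this code ≤ 7: 2 ≤ 7 is true
  contains a gift card: yes → true
  placed via mobile app: yes → true
  first-time customer: yes → true
  primary category ∈ {apparel, electronics, home, toys}: home is in the set → true
  order subtotal ≥ 739.5 USD: 813.18 ≥ 739.5 is true
  prior uses of this code < 5: 2 < 5 is true
  ship-to country ∈ {CA, DE, FR}: UK is not in the set → false
  item count ≤ 14: 35 ≤ 14 is false
  order subtotal < 716.99 USD: 813.18 < 716.99 is false
Combine:
[1.1.2] exactly-one(true, false) = true
[1.1] false OR true = true
[1.2] true AND true AND true = true
[1.3.1.2] exactly-one(true, true) = false
[1.3.1] true AND false = false
[1.3] NOT false = true
[1] true AND true AND true = true
[2.1.2.1.1.1] true OR true = true
[2.1.2.1.1] NOT true = false
[2.1.2.1] NOT false = true
[2.1.2] NOT true = false
[2.1] true OR false = true
[2.2.2] true → true = true
[2.2] true AND true = true
[2.3.2] false OR false = false
[2.3] false OR false = false
[2] true AND true AND false = false
[root] exactly-one(true, false) = true
Overall: true → applied

Applied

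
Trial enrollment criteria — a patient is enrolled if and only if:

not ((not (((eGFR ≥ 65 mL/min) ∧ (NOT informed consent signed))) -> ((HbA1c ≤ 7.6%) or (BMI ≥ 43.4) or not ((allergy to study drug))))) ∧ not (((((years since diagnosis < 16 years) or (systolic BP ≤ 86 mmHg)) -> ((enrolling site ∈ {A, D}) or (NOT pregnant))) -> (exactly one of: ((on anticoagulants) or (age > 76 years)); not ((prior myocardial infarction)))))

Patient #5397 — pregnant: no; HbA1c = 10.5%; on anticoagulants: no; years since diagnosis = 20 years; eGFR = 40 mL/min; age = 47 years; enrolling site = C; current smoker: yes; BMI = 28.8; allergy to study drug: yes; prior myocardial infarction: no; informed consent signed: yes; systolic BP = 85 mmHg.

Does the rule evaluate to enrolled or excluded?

Excluded

Atomic conditions:
  eGFR ≥ 65 mL/min: 40 ≥ 65 is false
  NOT informed consent signed: yes → false
  HbA1c ≤ 7.6%: 10.5 ≤ 7.6 is false
  BMI ≥ 43.4: 28.8 ≥ 43.4 is false
  allergy to study drug: yes → true
  years since diagnosis < 16 years: 20 < 16 is false
  systolic BP ≤ 86 mmHg: 85 ≤ 86 is true
  enrolling site ∈ {A, D}: C is not in the set → false
  NOT pregnant: no → true
  on anticoagulants: no → false
  age > 76 years: 47 > 76 is false
  prior myocardial infarction: no → false
Combine:
[1.1.1.1] false AND false = false
[1.1.1] NOT false = true
[1.1.2.3] NOT true = false
[1.1.2] false OR false OR false = false
[1.1] true → false = false
[1] NOT false = true
[2.1.1.1] false OR true = true
[2.1.1.2] false OR true = true
[2.1.1] true → true = true
[2.1.2.1] false OR false = false
[2.1.2.2] NOT false = true
[2.1.2] exactly-one(false, true) = true
[2.1] true → true = true
[2] NOT true = false
[root] true AND false = false
Overall: false → excluded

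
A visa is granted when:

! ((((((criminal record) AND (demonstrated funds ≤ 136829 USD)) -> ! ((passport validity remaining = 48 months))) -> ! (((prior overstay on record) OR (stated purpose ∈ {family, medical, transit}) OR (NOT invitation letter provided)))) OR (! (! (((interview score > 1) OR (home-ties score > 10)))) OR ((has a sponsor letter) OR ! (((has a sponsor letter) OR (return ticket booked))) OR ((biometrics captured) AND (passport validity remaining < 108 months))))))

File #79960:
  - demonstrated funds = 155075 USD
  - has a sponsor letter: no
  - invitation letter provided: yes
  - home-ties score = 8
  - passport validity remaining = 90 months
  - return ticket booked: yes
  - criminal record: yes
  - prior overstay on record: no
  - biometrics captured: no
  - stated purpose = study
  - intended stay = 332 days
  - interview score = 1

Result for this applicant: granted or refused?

Refused

Atomic conditions:
  criminal record: yes → true
  demonstrated funds ≤ 136829 USD: 155075 ≤ 136829 is false
  passport validity remaining = 48 months: 90 == 48 is false
  prior overstay on record: no → false
  stated purpose ∈ {family, medical, transit}: study is not in the set → false
  NOT invitation letter provided: yes → false
  interview score > 1: 1 > 1 is false
  home-ties score > 10: 8 > 10 is false
  has a sponsor letter: no → false
  return ticket booked: yes → true
  biometrics captured: no → false
  passport validity remaining < 108 months: 90 < 108 is true
Combine:
[1.1.1.1] true AND false = false
[1.1.1.2] NOT false = true
[1.1.1] false → true (antecedent false ⇒ implication holds) = true
[1.1.2.1] false OR false OR false = false
[1.1.2] NOT false = true
[1.1] true → true = true
[1.2.1.1.1] false OR false = false
[1.2.1.1] NOT false = true
[1.2.1] NOT true = false
[1.2.2.2.1] false OR true = true
[1.2.2.2] NOT true = false
[1.2.2.3] false AND true = false
[1.2.2] false OR false OR false = false
[1.2] false OR false = false
[1] true OR false = true
[root] NOT true = false
Overall: false → refused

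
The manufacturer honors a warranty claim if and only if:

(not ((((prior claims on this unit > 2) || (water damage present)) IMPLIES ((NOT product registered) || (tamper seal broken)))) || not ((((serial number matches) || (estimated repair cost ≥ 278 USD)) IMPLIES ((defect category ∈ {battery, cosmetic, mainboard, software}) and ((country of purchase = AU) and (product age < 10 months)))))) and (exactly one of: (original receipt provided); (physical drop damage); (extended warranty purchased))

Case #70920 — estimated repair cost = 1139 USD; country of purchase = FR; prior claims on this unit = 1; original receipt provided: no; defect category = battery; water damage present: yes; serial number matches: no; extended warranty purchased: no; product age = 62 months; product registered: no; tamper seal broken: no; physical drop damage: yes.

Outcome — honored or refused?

Atomic conditions:
  prior claims on this unit > 2: 1 > 2 is false
  water damage present: yes → true
  NOT product registered: no → true
  tamper seal broken: no → false
  serial number matches: no → false
  estimated repair cost ≥ 278 USD: 1139 ≥ 278 is true
  defect category ∈ {battery, cosmetic, mainboard, software}: battery is in the set → true
  country of purchase = AU: FR == AU is false
  product age < 10 months: 62 < 10 is false
  original receipt provided: no → false
  physical drop damage: yes → true
  extended warranty purchased: no → false
Combine:
[1.1.1.1] false OR true = true
[1.1.1.2] true OR false = true
[1.1.1] true → true = true
[1.1] NOT true = false
[1.2.1.1] false OR true = true
[1.2.1.2.2] false AND false = false
[1.2.1.2] true AND false = false
[1.2.1] true → false = false
[1.2] NOT false = true
[1] false OR true = true
[2] exactly-one(false, true, false) = true
[root] true AND true = true
Overall: true → honored

Honored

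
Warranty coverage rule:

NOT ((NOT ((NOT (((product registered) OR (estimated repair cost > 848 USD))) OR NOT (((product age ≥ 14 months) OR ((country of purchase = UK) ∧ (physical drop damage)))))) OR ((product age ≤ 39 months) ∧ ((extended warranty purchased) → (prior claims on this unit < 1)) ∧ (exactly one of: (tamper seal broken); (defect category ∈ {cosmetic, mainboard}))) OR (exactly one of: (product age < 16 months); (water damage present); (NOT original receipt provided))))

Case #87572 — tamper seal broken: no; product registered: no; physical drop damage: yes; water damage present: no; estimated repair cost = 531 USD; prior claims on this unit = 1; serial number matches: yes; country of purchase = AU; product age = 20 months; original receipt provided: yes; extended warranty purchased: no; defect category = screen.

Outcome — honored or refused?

Atomic conditions:
  product registered: no → false
  estimated repair cost > 848 USD: 531 > 848 is false
  product age ≥ 14 months: 20 ≥ 14 is true
  country of purchase = UK: AU == UK is false
  physical drop damage: yes → true
  product age ≤ 39 months: 20 ≤ 39 is true
  extended warranty purchased: no → false
  prior claims on this unit < 1: 1 < 1 is false
  tamper seal broken: no → false
  defect category ∈ {cosmetic, mainboard}: screen is not in the set → false
  product age < 16 months: 20 < 16 is false
  water damage present: no → false
  NOT original receipt provided: yes → false
Combine:
[1.1.1.1.1] false OR false = false
[1.1.1.1] NOT false = true
[1.1.1.2.1.2] false AND true = false
[1.1.1.2.1] true OR false = true
[1.1.1.2] NOT true = false
[1.1.1] true OR false = true
[1.1] NOT true = false
[1.2.2] false → false (antecedent false ⇒ implication holds) = true
[1.2.3] exactly-one(false, false) = false
[1.2] true AND true AND false = false
[1.3] exactly-one(false, false, false) = false
[1] false OR false OR false = false
[root] NOT false = true
Overall: true → honored

Honored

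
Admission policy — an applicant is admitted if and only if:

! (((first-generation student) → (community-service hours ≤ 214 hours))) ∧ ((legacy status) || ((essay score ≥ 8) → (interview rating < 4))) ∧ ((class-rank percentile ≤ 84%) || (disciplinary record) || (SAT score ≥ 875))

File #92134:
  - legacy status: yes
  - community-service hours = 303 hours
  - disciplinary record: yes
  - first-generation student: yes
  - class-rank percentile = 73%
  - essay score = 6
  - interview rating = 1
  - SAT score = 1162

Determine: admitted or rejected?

Atomic conditions:
  first-generation student: yes → true
  community-service hours ≤ 214 hours: 303 ≤ 214 is false
  legacy status: yes → true
  essay score ≥ 8: 6 ≥ 8 is false
  interview rating < 4: 1 < 4 is true
  class-rank percentile ≤ 84%: 73 ≤ 84 is true
  disciplinary record: yes → true
  SAT score ≥ 875: 1162 ≥ 875 is true
Combine:
[1.1] true → false = false
[1] NOT false = true
[2.2] false → true (antecedent false ⇒ implication holds) = true
[2] true OR true = true
[3] true OR true OR true = true
[root] true AND true AND true = true
Overall: true → admitted

Admitted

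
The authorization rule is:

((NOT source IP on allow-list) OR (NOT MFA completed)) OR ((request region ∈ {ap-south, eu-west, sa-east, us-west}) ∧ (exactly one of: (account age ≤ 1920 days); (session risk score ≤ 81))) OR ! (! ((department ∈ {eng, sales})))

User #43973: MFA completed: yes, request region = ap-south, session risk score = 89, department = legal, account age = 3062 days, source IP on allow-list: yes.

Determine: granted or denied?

Denied

Atomic conditions:
  NOT source IP on allow-list: yes → false
  NOT MFA completed: yes → false
  request region ∈ {ap-south, eu-west, sa-east, us-west}: ap-south is in the set → true
  account age ≤ 1920 days: 3062 ≤ 1920 is false
  session risk score ≤ 81: 89 ≤ 81 is false
  department ∈ {eng, sales}: legal is not in the set → false
Combine:
[1] false OR false = false
[2.2] exactly-one(false, false) = false
[2] true AND false = false
[3.1] NOT false = true
[3] NOT true = false
[root] false OR false OR false = false
Overall: false → denied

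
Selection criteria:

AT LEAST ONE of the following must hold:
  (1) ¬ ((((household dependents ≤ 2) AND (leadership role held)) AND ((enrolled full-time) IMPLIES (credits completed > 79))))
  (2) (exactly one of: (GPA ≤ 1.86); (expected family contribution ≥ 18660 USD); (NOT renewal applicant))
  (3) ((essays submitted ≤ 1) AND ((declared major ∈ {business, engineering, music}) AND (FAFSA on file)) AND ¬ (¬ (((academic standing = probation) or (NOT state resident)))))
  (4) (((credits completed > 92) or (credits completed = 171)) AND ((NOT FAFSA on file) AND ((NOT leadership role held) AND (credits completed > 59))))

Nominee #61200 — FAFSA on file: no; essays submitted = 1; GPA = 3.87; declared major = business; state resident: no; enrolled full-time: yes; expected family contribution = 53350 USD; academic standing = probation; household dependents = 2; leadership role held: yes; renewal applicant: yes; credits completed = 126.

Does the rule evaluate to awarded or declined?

Atomic conditions:
  household dependents ≤ 2: 2 ≤ 2 is true
  leadership role held: yes → true
  enrolled full-time: yes → true
  credits completed > 79: 126 > 79 is true
  GPA ≤ 1.86: 3.87 ≤ 1.86 is false
  expected family contribution ≥ 18660 USD: 53350 ≥ 18660 is true
  NOT renewal applicant: yes → false
  essays submitted ≤ 1: 1 ≤ 1 is true
  declared major ∈ {business, engineering, music}: business is in the set → true
  FAFSA on file: no → false
  academic standing = probation: probation == probation is true
  NOT state resident: no → true
  credits completed > 92: 126 > 92 is true
  credits completed = 171: 126 == 171 is false
  NOT FAFSA on file: no → true
  NOT leadership role held: yes → false
  credits completed > 59: 126 > 59 is true
Combine:
[1.1.1] true AND true = true
[1.1.2] true → true = true
[1.1] true AND true = true
[1] NOT true = false
[2] exactly-one(false, true, false) = true
[3.2] true AND false = false
[3.3.1.1] true OR true = true
[3.3.1] NOT true = false
[3.3] NOT false = true
[3] true AND false AND true = false
[4.1] true OR false = true
[4.2.2] false AND true = false
[4.2] true AND false = false
[4] true AND false = false
[root] false OR true OR false OR false = true
Overall: true → awarded

Awarded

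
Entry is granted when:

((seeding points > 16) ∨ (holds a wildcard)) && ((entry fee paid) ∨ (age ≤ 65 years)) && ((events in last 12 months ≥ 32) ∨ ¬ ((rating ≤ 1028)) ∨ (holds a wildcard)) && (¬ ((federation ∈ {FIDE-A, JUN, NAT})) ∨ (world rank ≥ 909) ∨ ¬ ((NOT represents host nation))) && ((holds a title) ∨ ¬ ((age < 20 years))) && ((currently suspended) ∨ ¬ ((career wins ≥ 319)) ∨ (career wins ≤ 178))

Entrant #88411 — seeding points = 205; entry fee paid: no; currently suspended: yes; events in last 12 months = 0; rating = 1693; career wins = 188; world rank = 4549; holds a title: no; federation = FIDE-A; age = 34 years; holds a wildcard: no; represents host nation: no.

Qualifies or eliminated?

Qualifies

Atomic conditions:
  seeding points > 16: 205 > 16 is true
  holds a wildcard: no → false
  entry fee paid: no → false
  age ≤ 65 years: 34 ≤ 65 is true
  events in last 12 months ≥ 32: 0 ≥ 32 is false
  rating ≤ 1028: 1693 ≤ 1028 is false
  federation ∈ {FIDE-A, JUN, NAT}: FIDE-A is in the set → true
  world rank ≥ 909: 4549 ≥ 909 is true
  NOT represents host nation: no → true
  holds a title: no → false
  age < 20 years: 34 < 20 is false
  currently suspended: yes → true
  career wins ≥ 319: 188 ≥ 319 is false
  career wins ≤ 178: 188 ≤ 178 is false
Combine:
[1] true OR false = true
[2] false OR true = true
[3.2] NOT false = true
[3] false OR true OR false = true
[4.1] NOT true = false
[4.3] NOT true = false
[4] false OR true OR false = true
[5.2] NOT false = true
[5] false OR true = true
[6.2] NOT false = true
[6] true OR true OR false = true
[root] true AND true AND true AND true AND true AND true = true
Overall: true → qualifies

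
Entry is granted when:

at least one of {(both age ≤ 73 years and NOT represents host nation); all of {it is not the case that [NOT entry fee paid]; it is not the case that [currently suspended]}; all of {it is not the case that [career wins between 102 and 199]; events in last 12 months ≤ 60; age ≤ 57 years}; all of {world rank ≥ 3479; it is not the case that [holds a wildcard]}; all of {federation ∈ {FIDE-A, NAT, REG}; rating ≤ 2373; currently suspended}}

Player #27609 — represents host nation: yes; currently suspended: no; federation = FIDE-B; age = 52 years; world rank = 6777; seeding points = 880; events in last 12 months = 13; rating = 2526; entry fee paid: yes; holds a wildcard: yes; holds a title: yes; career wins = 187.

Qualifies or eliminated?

Atomic conditions:
  age ≤ 73 years: 52 ≤ 73 is true
  NOT represents host nation: yes → false
  NOT entry fee paid: yes → false
  currently suspended: no → false
  career wins between 102 and 199: 187 in [102, 199] is true
  events in last 12 months ≤ 60: 13 ≤ 60 is true
  age ≤ 57 years: 52 ≤ 57 is true
  world rank ≥ 3479: 6777 ≥ 3479 is true
  holds a wildcard: yes → true
  federation ∈ {FIDE-A, NAT, REG}: FIDE-B is not in the set → false
  rating ≤ 2373: 2526 ≤ 2373 is false
Combine:
[1] true AND false = false
[2.1] NOT false = true
[2.2] NOT false = true
[2] true AND true = true
[3.1] NOT true = false
[3] false AND true AND true = false
[4.2] NOT true = false
[4] true AND false = false
[5] false AND false AND false = false
[root] false OR true OR false OR false OR false = true
Overall: true → qualifies

Qualifies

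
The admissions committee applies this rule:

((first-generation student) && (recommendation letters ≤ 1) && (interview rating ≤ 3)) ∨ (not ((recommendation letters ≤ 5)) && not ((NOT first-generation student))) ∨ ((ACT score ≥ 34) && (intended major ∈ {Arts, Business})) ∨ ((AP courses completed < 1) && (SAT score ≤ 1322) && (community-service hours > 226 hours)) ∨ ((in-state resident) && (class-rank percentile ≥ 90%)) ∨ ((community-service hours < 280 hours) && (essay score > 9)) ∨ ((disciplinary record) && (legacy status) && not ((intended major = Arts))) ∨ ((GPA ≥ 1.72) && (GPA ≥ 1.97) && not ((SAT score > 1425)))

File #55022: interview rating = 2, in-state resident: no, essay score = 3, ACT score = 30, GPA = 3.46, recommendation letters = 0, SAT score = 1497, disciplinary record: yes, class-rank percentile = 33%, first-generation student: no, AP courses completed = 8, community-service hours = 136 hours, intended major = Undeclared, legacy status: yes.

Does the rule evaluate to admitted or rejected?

Admitted

Atomic conditions:
  first-generation student: no → false
  recommendation letters ≤ 1: 0 ≤ 1 is true
  interview rating ≤ 3: 2 ≤ 3 is true
  recommendation letters ≤ 5: 0 ≤ 5 is true
  NOT first-generation student: no → true
  ACT score ≥ 34: 30 ≥ 34 is false
  intended major ∈ {Arts, Business}: Undeclared is not in the set → false
  AP courses completed < 1: 8 < 1 is false
  SAT score ≤ 1322: 1497 ≤ 1322 is false
  community-service hours > 226 hours: 136 > 226 is false
  in-state resident: no → false
  class-rank percentile ≥ 90%: 33 ≥ 90 is false
  community-service hours < 280 hours: 136 < 280 is true
  essay score > 9: 3 > 9 is false
  disciplinary record: yes → true
  legacy status: yes → true
  intended major = Arts: Undeclared == Arts is false
  GPA ≥ 1.72: 3.46 ≥ 1.72 is true
  GPA ≥ 1.97: 3.46 ≥ 1.97 is true
  SAT score > 1425: 1497 > 1425 is true
Combine:
[1] false AND true AND true = false
[2.1] NOT true = false
[2.2] NOT true = false
[2] false AND false = false
[3] false AND false = false
[4] false AND false AND false = false
[5] false AND false = false
[6] true AND false = false
[7.3] NOT false = true
[7] true AND true AND true = true
[8.3] NOT true = false
[8] true AND true AND false = false
[root] false OR false OR false OR false OR false OR false OR true OR false = true
Overall: true → admitted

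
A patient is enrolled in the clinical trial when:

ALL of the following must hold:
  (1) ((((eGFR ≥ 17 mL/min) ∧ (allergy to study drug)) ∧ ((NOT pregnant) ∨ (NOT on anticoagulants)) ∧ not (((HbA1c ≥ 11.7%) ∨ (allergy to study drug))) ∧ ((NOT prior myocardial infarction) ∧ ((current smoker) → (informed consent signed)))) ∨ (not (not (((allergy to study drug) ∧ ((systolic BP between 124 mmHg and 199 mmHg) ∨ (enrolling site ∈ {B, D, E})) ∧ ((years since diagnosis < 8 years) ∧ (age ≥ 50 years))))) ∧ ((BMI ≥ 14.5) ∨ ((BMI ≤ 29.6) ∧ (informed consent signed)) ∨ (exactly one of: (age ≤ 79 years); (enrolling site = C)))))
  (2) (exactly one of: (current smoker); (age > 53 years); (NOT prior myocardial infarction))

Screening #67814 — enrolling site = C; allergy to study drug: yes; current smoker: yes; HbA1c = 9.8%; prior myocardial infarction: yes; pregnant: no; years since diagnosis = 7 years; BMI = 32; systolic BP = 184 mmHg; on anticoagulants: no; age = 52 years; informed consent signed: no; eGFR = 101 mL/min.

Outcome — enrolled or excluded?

Enrolled

Atomic conditions:
  eGFR ≥ 17 mL/min: 101 ≥ 17 is true
  allergy to study drug: yes → true
  NOT pregnant: no → true
  NOT on anticoagulants: no → true
  HbA1c ≥ 11.7%: 9.8 ≥ 11.7 is false
  NOT prior myocardial infarction: yes → false
  current smoker: yes → true
  informed consent signed: no → false
  systolic BP between 124 mmHg and 199 mmHg: 184 in [124, 199] is true
  enrolling site ∈ {B, D, E}: C is not in the set → false
  years since diagnosis < 8 years: 7 < 8 is true
  age ≥ 50 years: 52 ≥ 50 is true
  BMI ≥ 14.5: 32 ≥ 14.5 is true
  BMI ≤ 29.6: 32 ≤ 29.6 is false
  age ≤ 79 years: 52 ≤ 79 is true
  enrolling site = C: C == C is true
  age > 53 years: 52 > 53 is false
Combine:
[1.1.1] true AND true = true
[1.1.2] true OR true = true
[1.1.3.1] false OR true = true
[1.1.3] NOT true = false
[1.1.4.2] true → false = false
[1.1.4] false AND false = false
[1.1] true AND true AND false AND false = false
[1.2.1.1.1.2] true OR false = true
[1.2.1.1.1.3] true AND true = true
[1.2.1.1.1] true AND true AND true = true
[1.2.1.1] NOT true = false
[1.2.1] NOT false = true
[1.2.2.2] false AND false = false
[1.2.2.3] exactly-one(true, true) = false
[1.2.2] true OR false OR false = true
[1.2] true AND true = true
[1] false OR true = true
[2] exactly-one(true, false, false) = true
[root] true AND true = true
Overall: true → enrolled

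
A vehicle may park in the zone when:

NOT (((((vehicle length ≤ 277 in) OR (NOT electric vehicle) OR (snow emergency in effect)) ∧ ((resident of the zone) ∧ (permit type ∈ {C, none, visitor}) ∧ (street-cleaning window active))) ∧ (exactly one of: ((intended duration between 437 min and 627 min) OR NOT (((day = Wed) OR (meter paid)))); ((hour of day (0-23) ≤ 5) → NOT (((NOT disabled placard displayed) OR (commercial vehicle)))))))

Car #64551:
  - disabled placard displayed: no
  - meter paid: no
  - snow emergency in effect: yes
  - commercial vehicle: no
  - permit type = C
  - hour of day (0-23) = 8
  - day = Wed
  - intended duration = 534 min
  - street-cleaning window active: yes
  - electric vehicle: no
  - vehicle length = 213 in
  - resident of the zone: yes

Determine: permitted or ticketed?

Permitted

Atomic conditions:
  vehicle length ≤ 277 in: 213 ≤ 277 is true
  NOT electric vehicle: no → true
  snow emergency in effect: yes → true
  resident of the zone: yes → true
  permit type ∈ {C, none, visitor}: C is in the set → true
  street-cleaning window active: yes → true
  intended duration between 437 min and 627 min: 534 in [437, 627] is true
  day = Wed: Wed == Wed is true
  meter paid: no → false
  hour of day (0-23) ≤ 5: 8 ≤ 5 is false
  NOT disabled placard displayed: no → true
  commercial vehicle: no → false
Combine:
[1.1.1] true OR true OR true = true
[1.1.2] true AND true AND true = true
[1.1] true AND true = true
[1.2.1.2.1] true OR false = true
[1.2.1.2] NOT true = false
[1.2.1] true OR false = true
[1.2.2.2.1] true OR false = true
[1.2.2.2] NOT true = false
[1.2.2] false → false (antecedent false ⇒ implication holds) = true
[1.2] exactly-one(true, true) = false
[1] true AND false = false
[root] NOT false = true
Overall: true → permitted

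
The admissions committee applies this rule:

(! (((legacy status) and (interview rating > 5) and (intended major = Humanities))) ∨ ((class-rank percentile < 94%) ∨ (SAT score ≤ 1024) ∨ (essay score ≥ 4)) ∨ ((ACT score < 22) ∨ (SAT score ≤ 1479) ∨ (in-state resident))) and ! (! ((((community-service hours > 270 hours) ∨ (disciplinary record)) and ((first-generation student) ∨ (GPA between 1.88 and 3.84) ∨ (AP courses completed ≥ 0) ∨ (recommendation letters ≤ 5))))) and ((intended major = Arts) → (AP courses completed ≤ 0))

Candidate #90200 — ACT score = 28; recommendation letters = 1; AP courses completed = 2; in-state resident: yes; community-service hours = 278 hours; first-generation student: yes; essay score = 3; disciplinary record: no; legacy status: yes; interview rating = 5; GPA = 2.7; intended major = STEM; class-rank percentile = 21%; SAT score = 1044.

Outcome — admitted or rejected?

Atomic conditions:
  legacy status: yes → true
  interview rating > 5: 5 > 5 is false
  intended major = Humanities: STEM == Humanities is false
  class-rank percentile < 94%: 21 < 94 is true
  SAT score ≤ 1024: 1044 ≤ 1024 is false
  essay score ≥ 4: 3 ≥ 4 is false
  ACT score < 22: 28 < 22 is false
  SAT score ≤ 1479: 1044 ≤ 1479 is true
  in-state resident: yes → true
  community-service hours > 270 hours: 278 > 270 is true
  disciplinary record: no → false
  first-generation student: yes → true
  GPA between 1.88 and 3.84: 2.7 in [1.88, 3.84] is true
  AP courses completed ≥ 0: 2 ≥ 0 is true
  recommendation letters ≤ 5: 1 ≤ 5 is true
  intended major = Arts: STEM == Arts is false
  AP courses completed ≤ 0: 2 ≤ 0 is false
Combine:
[1.1.1] true AND false AND false = false
[1.1] NOT false = true
[1.2] true OR false OR false = true
[1.3] false OR true OR true = true
[1] true OR true OR true = true
[2.1.1.1] true OR false = true
[2.1.1.2] true OR true OR true OR true = true
[2.1.1] true AND true = true
[2.1] NOT true = false
[2] NOT false = true
[3] false → false (antecedent false ⇒ implication holds) = true
[root] true AND true AND true = true
Overall: true → admitted

Admitted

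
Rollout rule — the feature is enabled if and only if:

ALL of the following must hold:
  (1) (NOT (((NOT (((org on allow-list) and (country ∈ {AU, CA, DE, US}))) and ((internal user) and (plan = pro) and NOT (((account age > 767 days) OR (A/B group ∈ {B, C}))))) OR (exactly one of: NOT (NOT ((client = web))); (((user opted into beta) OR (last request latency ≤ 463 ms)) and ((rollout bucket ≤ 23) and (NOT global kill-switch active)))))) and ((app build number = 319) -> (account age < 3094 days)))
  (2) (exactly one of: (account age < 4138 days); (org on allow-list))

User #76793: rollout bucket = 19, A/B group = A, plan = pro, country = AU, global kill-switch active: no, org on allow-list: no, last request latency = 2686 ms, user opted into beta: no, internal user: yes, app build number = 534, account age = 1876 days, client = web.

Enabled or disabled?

Disabled

Atomic conditions:
  org on allow-list: no → false
  country ∈ {AU, CA, DE, US}: AU is in the set → true
  internal user: yes → true
  plan = pro: pro == pro is true
  account age > 767 days: 1876 > 767 is true
  A/B group ∈ {B, C}: A is not in the set → false
  client = web: web == web is true
  user opted into beta: no → false
  last request latency ≤ 463 ms: 2686 ≤ 463 is false
  rollout bucket ≤ 23: 19 ≤ 23 is true
  NOT global kill-switch active: no → true
  app build number = 319: 534 == 319 is false
  account age < 3094 days: 1876 < 3094 is true
  account age < 4138 days: 1876 < 4138 is true
Combine:
[1.1.1.1.1.1] false AND true = false
[1.1.1.1.1] NOT false = true
[1.1.1.1.2.3.1] true OR false = true
[1.1.1.1.2.3] NOT true = false
[1.1.1.1.2] true AND true AND false = false
[1.1.1.1] true AND false = false
[1.1.1.2.1.1] NOT true = false
[1.1.1.2.1] NOT false = true
[1.1.1.2.2.1] false OR false = false
[1.1.1.2.2.2] true AND true = true
[1.1.1.2.2] false AND true = false
[1.1.1.2] exactly-one(true, false) = true
[1.1.1] false OR true = true
[1.1] NOT true = false
[1.2] false → true (antecedent false ⇒ implication holds) = true
[1] false AND true = false
[2] exactly-one(true, false) = true
[root] false AND true = false
Overall: false → disabled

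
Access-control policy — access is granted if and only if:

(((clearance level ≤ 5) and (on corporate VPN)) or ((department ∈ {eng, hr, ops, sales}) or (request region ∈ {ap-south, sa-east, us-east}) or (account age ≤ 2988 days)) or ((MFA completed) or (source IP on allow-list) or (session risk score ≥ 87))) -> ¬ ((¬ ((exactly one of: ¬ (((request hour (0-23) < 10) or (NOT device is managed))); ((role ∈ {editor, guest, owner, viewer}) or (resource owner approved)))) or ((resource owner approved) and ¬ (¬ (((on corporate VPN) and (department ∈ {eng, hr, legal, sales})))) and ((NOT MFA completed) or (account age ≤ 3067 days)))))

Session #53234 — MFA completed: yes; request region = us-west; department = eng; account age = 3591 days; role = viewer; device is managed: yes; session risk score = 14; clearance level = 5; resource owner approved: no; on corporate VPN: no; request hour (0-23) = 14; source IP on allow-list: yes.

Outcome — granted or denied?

Denied

Atomic conditions:
  clearance level ≤ 5: 5 ≤ 5 is true
  on corporate VPN: no → false
  department ∈ {eng, hr, ops, sales}: eng is in the set → true
  request region ∈ {ap-south, sa-east, us-east}: us-west is not in the set → false
  account age ≤ 2988 days: 3591 ≤ 2988 is false
  MFA completed: yes → true
  source IP on allow-list: yes → true
  session risk score ≥ 87: 14 ≥ 87 is false
  request hour (0-23) < 10: 14 < 10 is false
  NOT device is managed: yes → false
  role ∈ {editor, guest, owner, viewer}: viewer is in the set → true
  resource owner approved: no → false
  department ∈ {eng, hr, legal, sales}: eng is in the set → true
  NOT MFA completed: yes → false
  account age ≤ 3067 days: 3591 ≤ 3067 is false
Combine:
[1.1] true AND false = false
[1.2] true OR false OR false = true
[1.3] true OR true OR false = true
[1] false OR true OR true = true
[2.1.1.1.1.1] false OR false = false
[2.1.1.1.1] NOT false = true
[2.1.1.1.2] true OR false = true
[2.1.1.1] exactly-one(true, true) = false
[2.1.1] NOT false = true
[2.1.2.2.1.1] false AND true = false
[2.1.2.2.1] NOT false = true
[2.1.2.2] NOT true = false
[2.1.2.3] false OR false = false
[2.1.2] false AND false AND false = false
[2.1] true OR false = true
[2] NOT true = false
[root] true → false = false
Overall: false → denied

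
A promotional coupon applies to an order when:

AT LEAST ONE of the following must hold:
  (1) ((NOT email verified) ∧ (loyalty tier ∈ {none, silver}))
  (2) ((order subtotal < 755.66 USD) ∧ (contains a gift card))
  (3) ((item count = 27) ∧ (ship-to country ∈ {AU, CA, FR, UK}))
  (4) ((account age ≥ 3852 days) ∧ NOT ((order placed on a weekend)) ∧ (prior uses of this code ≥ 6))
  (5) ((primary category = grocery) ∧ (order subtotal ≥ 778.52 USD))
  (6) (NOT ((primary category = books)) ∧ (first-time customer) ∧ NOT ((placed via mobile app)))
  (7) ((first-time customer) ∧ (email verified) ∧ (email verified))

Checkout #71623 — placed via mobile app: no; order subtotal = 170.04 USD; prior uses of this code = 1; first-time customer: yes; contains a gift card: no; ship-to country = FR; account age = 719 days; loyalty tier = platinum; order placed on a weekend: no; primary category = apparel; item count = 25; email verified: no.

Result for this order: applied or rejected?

Applied

Atomic conditions:
  NOT email verified: no → true
  loyalty tier ∈ {none, silver}: platinum is not in the set → false
  order subtotal < 755.66 USD: 170.04 < 755.66 is true
  contains a gift card: no → false
  item count = 27: 25 == 27 is false
  ship-to country ∈ {AU, CA, FR, UK}: FR is in the set → true
  account age ≥ 3852 days: 719 ≥ 3852 is false
  order placed on a weekend: no → false
  prior uses of this code ≥ 6: 1 ≥ 6 is false
  primary category = grocery: apparel == grocery is false
  order subtotal ≥ 778.52 USD: 170.04 ≥ 778.52 is false
  primary category = books: apparel == books is false
  first-time customer: yes → true
  placed via mobile app: no → false
  email verified: no → false
Combine:
[1] true AND false = false
[2] true AND false = false
[3] false AND true = false
[4.2] NOT false = true
[4] false AND true AND false = false
[5] false AND false = false
[6.1] NOT false = true
[6.3] NOT false = true
[6] true AND true AND true = true
[7] true AND false AND false = false
[root] false OR false OR false OR false OR false OR true OR false = true
Overall: true → applied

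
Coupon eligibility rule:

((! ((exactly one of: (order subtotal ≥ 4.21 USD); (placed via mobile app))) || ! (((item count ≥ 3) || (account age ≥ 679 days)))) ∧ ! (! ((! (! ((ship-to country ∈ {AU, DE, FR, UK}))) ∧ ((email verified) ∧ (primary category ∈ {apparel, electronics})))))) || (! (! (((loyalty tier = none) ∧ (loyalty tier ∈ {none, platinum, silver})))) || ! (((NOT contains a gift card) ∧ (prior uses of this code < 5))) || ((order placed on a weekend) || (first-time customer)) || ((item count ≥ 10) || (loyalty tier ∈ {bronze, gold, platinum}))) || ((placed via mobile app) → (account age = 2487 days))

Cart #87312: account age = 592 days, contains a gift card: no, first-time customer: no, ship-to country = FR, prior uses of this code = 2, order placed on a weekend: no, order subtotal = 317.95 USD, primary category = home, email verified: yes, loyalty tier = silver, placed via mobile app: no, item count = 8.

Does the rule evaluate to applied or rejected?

Applied

Atomic conditions:
  order subtotal ≥ 4.21 USD: 317.95 ≥ 4.21 is true
  placed via mobile app: no → false
  item count ≥ 3: 8 ≥ 3 is true
  account age ≥ 679 days: 592 ≥ 679 is false
  ship-to country ∈ {AU, DE, FR, UK}: FR is in the set → true
  email verified: yes → true
  primary category ∈ {apparel, electronics}: home is not in the set → false
  loyalty tier = none: silver == none is false
  loyalty tier ∈ {none, platinum, silver}: silver is in the set → true
  NOT contains a gift card: no → true
  prior uses of this code < 5: 2 < 5 is true
  order placed on a weekend: no → false
  first-time customer: no → false
  item count ≥ 10: 8 ≥ 10 is false
  loyalty tier ∈ {bronze, gold, platinum}: silver is not in the set → false
  account age = 2487 days: 592 == 2487 is false
Combine:
[1.1.1.1] exactly-one(true, false) = true
[1.1.1] NOT true = false
[1.1.2.1] true OR false = true
[1.1.2] NOT true = false
[1.1] false OR false = false
[1.2.1.1.1.1] NOT true = false
[1.2.1.1.1] NOT false = true
[1.2.1.1.2] true AND false = false
[1.2.1.1] true AND false = false
[1.2.1] NOT false = true
[1.2] NOT true = false
[1] false AND false = false
[2.1.1.1] false AND true = false
[2.1.1] NOT false = true
[2.1] NOT true = false
[2.2.1] true AND true = true
[2.2] NOT true = false
[2.3] false OR false = false
[2.4] false OR false = false
[2] false OR false OR false OR false = false
[3] false → false (antecedent false ⇒ implication holds) = true
[root] false OR false OR true = true
Overall: true → applied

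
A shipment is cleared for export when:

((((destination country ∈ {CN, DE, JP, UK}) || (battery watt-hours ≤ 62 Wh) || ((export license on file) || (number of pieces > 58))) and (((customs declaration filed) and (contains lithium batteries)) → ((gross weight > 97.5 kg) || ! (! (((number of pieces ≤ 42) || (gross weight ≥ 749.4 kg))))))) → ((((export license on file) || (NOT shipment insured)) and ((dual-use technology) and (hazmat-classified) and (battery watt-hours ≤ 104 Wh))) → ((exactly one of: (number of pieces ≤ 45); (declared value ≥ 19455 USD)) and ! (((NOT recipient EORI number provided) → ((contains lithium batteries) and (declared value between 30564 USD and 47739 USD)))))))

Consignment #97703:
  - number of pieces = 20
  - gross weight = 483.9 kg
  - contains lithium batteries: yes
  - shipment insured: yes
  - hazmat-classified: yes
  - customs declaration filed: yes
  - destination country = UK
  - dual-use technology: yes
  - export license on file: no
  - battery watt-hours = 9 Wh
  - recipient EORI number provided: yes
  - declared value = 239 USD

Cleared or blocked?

Atomic conditions:
  destination country ∈ {CN, DE, JP, UK}: UK is in the set → true
  battery watt-hours ≤ 62 Wh: 9 ≤ 62 is true
  export license on file: no → false
  number of pieces > 58: 20 > 58 is false
  customs declaration filed: yes → true
  contains lithium batteries: yes → true
  gross weight > 97.5 kg: 483.9 > 97.5 is true
  number of pieces ≤ 42: 20 ≤ 42 is true
  gross weight ≥ 749.4 kg: 483.9 ≥ 749.4 is false
  NOT shipment insured: yes → false
  dual-use technology: yes → true
  hazmat-classified: yes → true
  battery watt-hours ≤ 104 Wh: 9 ≤ 104 is true
  number of pieces ≤ 45: 20 ≤ 45 is true
  declared value ≥ 19455 USD: 239 ≥ 19455 is false
  NOT recipient EORI number provided: yes → false
  declared value between 30564 USD and 47739 USD: 239 in [30564, 47739] is false
Combine:
[1.1.3] false OR false = false
[1.1] true OR true OR false = true
[1.2.1] true AND true = true
[1.2.2.2.1.1] true OR false = true
[1.2.2.2.1] NOT true = false
[1.2.2.2] NOT false = true
[1.2.2] true OR true = true
[1.2] true → true = true
[1] true AND true = true
[2.1.1] false OR false = false
[2.1.2] true AND true AND true = true
[2.1] false AND true = false
[2.2.1] exactly-one(true, false) = true
[2.2.2.1.2] true AND false = false
[2.2.2.1] false → false (antecedent false ⇒ implication holds) = true
[2.2.2] NOT true = false
[2.2] true AND false = false
[2] false → false (antecedent false ⇒ implication holds) = true
[root] true → true = true
Overall: true → cleared

Cleared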